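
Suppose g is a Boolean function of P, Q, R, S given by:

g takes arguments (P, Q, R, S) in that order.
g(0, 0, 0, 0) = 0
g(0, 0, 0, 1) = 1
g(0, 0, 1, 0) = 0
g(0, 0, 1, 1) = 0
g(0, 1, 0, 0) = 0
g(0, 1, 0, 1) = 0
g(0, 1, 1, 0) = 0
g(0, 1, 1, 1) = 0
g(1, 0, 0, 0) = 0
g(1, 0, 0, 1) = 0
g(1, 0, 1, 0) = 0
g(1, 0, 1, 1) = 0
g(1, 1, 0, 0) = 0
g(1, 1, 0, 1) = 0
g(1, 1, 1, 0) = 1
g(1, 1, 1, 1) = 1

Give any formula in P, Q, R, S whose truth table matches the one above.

The 1-rows are (0,0,0,1), (1,1,1,0), (1,1,1,1). Each contributes one minterm — ¬P·¬Q·¬R·S; P·Q·R·¬S; P·Q·R·S — and their disjunction is a sum-of-products form of g.

g(P, Q, R, S) = ((((¬P ∧ ¬Q) ∧ ¬R) ∧ S) ∨ (((P ∧ Q) ∧ R) ∧ ¬S)) ∨ (((P ∧ Q) ∧ R) ∧ S)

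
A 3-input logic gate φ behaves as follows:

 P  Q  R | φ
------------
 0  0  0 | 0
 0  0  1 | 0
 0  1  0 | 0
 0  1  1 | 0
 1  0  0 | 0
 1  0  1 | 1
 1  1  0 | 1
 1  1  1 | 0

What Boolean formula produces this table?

φ(P, Q, R) = ((P · Q') · R) + ((P · Q) · R')

φ=1 on 2 inputs: (1,0,1), (1,1,0). Reading each as a conjunction of literals (P·¬Q·R, P·Q·¬R) and taking the OR gives the canonical DNF.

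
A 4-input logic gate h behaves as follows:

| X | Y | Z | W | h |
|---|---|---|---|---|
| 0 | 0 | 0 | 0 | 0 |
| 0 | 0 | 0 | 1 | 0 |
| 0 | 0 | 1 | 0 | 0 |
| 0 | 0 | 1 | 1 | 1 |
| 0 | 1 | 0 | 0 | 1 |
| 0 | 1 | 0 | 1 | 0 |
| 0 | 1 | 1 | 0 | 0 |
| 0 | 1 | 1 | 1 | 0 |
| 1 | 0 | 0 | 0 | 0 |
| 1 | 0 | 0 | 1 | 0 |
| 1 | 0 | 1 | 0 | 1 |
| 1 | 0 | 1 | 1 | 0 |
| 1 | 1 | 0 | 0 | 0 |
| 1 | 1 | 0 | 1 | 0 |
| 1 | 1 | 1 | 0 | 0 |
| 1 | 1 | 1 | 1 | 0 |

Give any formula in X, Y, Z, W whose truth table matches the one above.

Collect the rows where h=1 — (0,0,1,1), (0,1,0,0), (1,0,1,0) — and write one minterm per row: ¬X·¬Y·Z·W, ¬X·Y·¬Z·¬W, X·¬Y·Z·¬W. Their union (logical OR) reproduces the table exactly.

h(X, Y, Z, W) = ((((~X & ~Y) & Z) & W) | (((~X & Y) & ~Z) & ~W)) | (((X & ~Y) & Z) & ~W)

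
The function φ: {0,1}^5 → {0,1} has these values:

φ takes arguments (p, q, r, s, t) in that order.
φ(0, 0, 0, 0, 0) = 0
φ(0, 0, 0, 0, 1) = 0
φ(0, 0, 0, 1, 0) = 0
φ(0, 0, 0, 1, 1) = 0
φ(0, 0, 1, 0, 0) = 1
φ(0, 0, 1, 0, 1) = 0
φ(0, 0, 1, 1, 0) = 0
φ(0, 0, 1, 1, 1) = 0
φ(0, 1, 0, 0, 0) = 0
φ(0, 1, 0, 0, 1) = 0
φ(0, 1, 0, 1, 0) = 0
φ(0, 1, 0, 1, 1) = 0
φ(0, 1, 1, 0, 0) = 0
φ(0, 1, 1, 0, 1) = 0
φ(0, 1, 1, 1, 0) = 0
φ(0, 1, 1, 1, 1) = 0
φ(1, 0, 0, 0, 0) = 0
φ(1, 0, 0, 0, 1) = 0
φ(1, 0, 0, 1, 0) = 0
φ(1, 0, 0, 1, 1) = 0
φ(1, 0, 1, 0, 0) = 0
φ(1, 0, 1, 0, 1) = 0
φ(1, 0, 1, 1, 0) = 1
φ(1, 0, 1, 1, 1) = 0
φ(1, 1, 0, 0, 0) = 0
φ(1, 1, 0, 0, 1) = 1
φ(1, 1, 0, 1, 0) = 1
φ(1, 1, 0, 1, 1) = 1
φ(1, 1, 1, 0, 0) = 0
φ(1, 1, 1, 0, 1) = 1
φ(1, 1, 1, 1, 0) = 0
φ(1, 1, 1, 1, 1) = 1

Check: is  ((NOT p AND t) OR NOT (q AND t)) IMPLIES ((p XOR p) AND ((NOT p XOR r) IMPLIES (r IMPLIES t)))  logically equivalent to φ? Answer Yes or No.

Check the formula against φ row by row:
  p=0, q=0, r=0, s=0, t=0: formula gives 0, φ = 0 ✓
  p=0, q=0, r=0, s=0, t=1: formula gives 0, φ = 0 ✓
  p=0, q=0, r=0, s=1, t=0: formula gives 0, φ = 0 ✓
  p=0, q=0, r=0, s=1, t=1: formula gives 0, φ = 0 ✓
  p=0, q=0, r=1, s=0, t=0: formula gives 0, but φ = 1 ✗
A single disagreement suffices: at (0,0,1,0,0) they differ, so the formula does not compute φ.

No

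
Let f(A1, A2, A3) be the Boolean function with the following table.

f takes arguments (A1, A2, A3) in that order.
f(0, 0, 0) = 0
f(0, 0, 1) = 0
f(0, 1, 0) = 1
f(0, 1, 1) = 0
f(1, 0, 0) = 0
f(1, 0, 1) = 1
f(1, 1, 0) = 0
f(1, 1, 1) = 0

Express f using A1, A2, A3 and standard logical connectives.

f=1 on 2 inputs: (0,1,0), (1,0,1). Reading each as a conjunction of literals (¬A1·A2·¬A3, A1·¬A2·A3) and taking the OR gives the canonical DNF.

f(A1, A2, A3) = ((¬A1 ∧ A2) ∧ ¬A3) ∨ ((A1 ∧ ¬A2) ∧ A3)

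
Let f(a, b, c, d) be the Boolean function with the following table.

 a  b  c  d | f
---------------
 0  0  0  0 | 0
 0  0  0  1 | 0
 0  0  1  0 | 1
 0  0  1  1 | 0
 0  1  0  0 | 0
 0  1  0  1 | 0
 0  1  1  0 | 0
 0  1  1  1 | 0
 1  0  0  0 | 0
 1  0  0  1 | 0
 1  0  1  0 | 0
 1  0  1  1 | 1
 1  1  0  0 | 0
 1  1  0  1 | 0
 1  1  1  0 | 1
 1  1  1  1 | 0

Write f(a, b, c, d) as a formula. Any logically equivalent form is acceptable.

f(a, b, c, d) = ((((¬a ∧ ¬b) ∧ c) ∧ ¬d) ∨ (((a ∧ ¬b) ∧ c) ∧ d)) ∨ (((a ∧ b) ∧ c) ∧ ¬d)

The 1-rows are (0,0,1,0), (1,0,1,1), (1,1,1,0). Each contributes one minterm — ¬a·¬b·c·¬d; a·¬b·c·d; a·b·c·¬d — and their disjunction is a sum-of-products form of f.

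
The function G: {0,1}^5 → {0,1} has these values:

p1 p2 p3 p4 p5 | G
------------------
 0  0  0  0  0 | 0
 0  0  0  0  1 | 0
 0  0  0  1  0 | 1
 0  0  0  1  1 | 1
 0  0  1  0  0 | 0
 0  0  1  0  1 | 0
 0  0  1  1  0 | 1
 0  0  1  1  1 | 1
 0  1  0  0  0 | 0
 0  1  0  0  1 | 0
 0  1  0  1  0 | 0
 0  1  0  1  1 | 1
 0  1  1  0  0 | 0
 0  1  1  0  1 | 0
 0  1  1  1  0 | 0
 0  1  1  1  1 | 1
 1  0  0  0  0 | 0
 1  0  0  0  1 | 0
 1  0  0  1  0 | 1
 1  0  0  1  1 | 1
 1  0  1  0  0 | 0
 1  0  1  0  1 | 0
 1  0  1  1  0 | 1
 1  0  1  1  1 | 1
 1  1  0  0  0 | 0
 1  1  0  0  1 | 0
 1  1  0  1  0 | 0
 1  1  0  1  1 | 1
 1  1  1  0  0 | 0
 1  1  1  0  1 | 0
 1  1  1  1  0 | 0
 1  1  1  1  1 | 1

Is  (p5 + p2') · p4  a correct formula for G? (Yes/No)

Yes

Test each input against both G and the formula:
  p1=0, p2=0, p3=0, p4=0, p5=0: formula gives 0, G = 0 ✓
  p1=0, p2=0, p3=0, p4=0, p5=1: formula gives 0, G = 0 ✓
  p1=0, p2=0, p3=0, p4=1, p5=0: formula gives 1, G = 1 ✓
  p1=0, p2=0, p3=0, p4=1, p5=1: formula gives 1, G = 1 ✓
  … (the remaining 28 rows also agree.)
Every row agrees, so the formula is equivalent.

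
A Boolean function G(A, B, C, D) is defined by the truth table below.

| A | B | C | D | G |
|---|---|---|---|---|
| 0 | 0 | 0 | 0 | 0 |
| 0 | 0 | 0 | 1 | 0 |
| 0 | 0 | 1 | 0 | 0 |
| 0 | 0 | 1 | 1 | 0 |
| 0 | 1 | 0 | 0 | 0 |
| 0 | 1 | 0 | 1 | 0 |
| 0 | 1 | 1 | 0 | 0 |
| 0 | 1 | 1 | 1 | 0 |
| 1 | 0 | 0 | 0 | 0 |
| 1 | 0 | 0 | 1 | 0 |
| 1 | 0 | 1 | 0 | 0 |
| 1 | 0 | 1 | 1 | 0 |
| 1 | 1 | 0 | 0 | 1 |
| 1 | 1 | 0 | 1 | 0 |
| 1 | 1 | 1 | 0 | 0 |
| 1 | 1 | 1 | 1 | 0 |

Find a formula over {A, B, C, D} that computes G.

G is 1 on exactly one input, (1,1,0,0), whose minterm is A·B·¬C·¬D. So G is just that conjunction.

G(A, B, C, D) = ((A AND B) AND NOT C) AND NOT D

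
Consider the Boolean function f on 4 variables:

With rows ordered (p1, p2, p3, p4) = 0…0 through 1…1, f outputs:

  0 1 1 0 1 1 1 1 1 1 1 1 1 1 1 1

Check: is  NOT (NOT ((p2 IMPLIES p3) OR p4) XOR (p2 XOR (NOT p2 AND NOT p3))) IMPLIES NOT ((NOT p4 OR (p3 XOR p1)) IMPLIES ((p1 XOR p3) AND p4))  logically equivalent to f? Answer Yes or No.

Check the formula against f row by row:
  p1=0, p2=0, p3=0, p4=0: formula gives 1, but f = 0 ✗
Row (0,0,0,0) is a counterexample, so the formula is not equivalent to f.

No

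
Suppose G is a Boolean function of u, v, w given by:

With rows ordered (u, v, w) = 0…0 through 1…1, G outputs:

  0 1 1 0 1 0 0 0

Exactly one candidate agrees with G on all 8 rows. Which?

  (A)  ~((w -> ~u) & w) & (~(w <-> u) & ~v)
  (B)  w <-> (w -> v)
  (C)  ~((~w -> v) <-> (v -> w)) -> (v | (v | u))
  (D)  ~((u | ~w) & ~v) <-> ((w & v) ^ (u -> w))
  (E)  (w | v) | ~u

D

(A): at (0,0,1) it gives 0, but G = 1 — eliminated.
(B): at (0,0,1) it gives 0, but G = 1 — eliminated.
(C): at (0,1,1) it gives 1, but G = 0 — eliminated.
(E): at (0,0,0) it gives 1, but G = 0 — eliminated.
(D) is the remaining candidate, and it agrees with G on all 8 inputs.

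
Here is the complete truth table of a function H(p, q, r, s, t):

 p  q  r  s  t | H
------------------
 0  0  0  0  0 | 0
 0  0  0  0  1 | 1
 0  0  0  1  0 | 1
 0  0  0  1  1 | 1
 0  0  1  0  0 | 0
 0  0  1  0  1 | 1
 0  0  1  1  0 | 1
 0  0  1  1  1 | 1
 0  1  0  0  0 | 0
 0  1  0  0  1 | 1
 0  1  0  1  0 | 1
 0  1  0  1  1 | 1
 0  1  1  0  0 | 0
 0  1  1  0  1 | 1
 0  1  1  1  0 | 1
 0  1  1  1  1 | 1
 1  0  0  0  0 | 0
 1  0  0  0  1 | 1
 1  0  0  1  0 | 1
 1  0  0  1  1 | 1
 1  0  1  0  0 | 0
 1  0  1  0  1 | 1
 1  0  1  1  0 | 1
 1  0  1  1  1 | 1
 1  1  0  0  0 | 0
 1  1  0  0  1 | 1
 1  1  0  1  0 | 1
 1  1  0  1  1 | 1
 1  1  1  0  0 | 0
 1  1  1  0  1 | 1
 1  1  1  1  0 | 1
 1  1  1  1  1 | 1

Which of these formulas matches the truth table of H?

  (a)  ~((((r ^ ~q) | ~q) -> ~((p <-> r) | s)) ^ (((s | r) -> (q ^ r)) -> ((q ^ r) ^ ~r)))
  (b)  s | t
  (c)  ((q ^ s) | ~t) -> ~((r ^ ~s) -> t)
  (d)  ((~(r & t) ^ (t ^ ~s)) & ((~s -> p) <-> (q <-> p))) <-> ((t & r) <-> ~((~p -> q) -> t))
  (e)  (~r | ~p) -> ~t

(a) disagrees with H on (0,0,0,0,1) (formula → 0, table → 1); rule it out.
(c) disagrees with H on (0,0,0,0,0) (formula → 1, table → 0); rule it out.
(d) disagrees with H on (0,0,0,0,1) (formula → 0, table → 1); rule it out.
(e) disagrees with H on (0,0,0,0,0) (formula → 1, table → 0); rule it out.
Only (b) survives; checking it on all 32 rows confirms it matches H.

b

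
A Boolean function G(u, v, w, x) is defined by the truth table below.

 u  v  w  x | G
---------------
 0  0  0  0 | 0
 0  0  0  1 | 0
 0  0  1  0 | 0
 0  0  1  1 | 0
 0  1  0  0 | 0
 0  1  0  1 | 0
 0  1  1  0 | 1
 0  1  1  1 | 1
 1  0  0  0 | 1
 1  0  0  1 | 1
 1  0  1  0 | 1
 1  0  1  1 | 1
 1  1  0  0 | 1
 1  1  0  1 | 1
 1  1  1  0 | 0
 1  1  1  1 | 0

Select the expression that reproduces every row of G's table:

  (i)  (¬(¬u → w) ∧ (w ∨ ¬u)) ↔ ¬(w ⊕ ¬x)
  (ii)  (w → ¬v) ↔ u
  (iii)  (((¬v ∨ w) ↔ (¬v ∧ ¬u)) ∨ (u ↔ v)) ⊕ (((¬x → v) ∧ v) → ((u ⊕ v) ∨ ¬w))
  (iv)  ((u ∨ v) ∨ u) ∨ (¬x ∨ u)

(i): at (0,0,0,1) it gives 1, but G = 0 — eliminated.
(iii): at (1,1,0,0) it gives 0, but G = 1 — eliminated.
(iv): at (0,0,0,0) it gives 1, but G = 0 — eliminated.
That leaves (ii). Evaluating it on every row reproduces the table of G exactly.

ii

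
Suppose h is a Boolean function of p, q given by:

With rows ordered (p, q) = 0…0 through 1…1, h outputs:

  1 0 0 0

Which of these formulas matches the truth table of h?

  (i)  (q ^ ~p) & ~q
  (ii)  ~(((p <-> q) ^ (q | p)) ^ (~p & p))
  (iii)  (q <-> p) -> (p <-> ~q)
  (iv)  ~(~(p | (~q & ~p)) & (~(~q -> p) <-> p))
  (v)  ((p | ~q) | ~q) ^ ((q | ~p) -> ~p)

i

(ii) fails at (0,0): the formula yields 0, h is 1.
(iii) fails at (0,0): the formula yields 0, h is 1.
(iv) fails at (1,0): the formula yields 1, h is 0.
(v) fails at (0,0): the formula yields 0, h is 1.
Only (i) survives; checking it on all 4 rows confirms it matches h.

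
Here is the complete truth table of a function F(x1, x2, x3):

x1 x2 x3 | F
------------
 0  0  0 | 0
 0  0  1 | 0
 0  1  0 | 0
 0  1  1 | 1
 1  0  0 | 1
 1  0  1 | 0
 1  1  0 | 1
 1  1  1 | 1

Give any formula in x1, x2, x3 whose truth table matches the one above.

The 1-rows are (0,1,1), (1,0,0), (1,1,0), (1,1,1). Each contributes one minterm — ¬x1·x2·x3; x1·¬x2·¬x3; x1·x2·¬x3; x1·x2·x3 — and their disjunction is a sum-of-products form of F.

F(x1, x2, x3) = ((((NOT x1 AND x2) AND x3) OR ((x1 AND NOT x2) AND NOT x3)) OR ((x1 AND x2) AND NOT x3)) OR ((x1 AND x2) AND x3)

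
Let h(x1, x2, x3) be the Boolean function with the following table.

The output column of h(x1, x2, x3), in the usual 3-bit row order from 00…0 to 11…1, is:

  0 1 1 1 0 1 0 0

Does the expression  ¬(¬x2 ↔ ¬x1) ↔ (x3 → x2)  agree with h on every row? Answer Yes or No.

No

Check the formula against h row by row:
  x1=0, x2=0, x3=0: formula gives 0, h = 0 ✓
  x1=0, x2=0, x3=1: formula gives 1, h = 1 ✓
  x1=0, x2=1, x3=0: formula gives 1, h = 1 ✓
  x1=0, x2=1, x3=1: formula gives 1, h = 1 ✓
  x1=1, x2=0, x3=0: formula gives 1, but h = 0 ✗
A single disagreement suffices: at (1,0,0) they differ, so the formula does not compute h.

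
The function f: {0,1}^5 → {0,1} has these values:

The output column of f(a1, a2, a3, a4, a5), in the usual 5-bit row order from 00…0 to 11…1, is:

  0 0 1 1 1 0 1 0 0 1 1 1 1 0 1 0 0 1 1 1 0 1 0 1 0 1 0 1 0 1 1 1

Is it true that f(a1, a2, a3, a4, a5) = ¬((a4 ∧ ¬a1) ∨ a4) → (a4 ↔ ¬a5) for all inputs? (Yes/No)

Evaluate ¬((a4 ∧ ¬a1) ∨ a4) → (a4 ↔ ¬a5) on each row and compare to f:
  a1=0, a2=0, a3=0, a4=0, a5=0: formula gives 0, f = 0 ✓
  a1=0, a2=0, a3=0, a4=0, a5=1: formula gives 1, but f = 0 ✗
Row (0,0,0,0,1) is a counterexample, so the formula is not equivalent to f.

No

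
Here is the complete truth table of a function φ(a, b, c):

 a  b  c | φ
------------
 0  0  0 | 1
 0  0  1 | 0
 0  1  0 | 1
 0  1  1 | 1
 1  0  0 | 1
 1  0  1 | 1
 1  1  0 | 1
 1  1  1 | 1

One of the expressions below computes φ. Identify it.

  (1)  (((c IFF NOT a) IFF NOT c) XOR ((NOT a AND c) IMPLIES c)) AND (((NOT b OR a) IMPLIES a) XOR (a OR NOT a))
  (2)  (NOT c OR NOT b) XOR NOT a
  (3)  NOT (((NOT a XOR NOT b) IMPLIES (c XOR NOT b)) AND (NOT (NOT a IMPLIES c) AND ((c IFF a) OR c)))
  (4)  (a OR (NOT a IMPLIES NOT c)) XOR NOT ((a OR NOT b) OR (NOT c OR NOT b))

4

(1): at (0,0,1) it gives 1, but φ = 0 — eliminated.
(2): at (0,0,0) it gives 0, but φ = 1 — eliminated.
(3): at (0,0,0) it gives 0, but φ = 1 — eliminated.
That leaves (4). Evaluating it on every row reproduces the table of φ exactly.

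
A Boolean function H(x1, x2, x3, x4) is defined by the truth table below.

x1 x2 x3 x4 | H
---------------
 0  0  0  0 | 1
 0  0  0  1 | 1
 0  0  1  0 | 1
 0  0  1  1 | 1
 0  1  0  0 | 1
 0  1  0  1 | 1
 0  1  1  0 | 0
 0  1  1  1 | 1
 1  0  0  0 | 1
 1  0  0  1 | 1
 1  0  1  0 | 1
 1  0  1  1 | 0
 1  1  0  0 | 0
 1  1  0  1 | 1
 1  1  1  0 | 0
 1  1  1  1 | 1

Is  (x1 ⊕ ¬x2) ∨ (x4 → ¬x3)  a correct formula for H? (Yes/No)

Evaluate (x1 ⊕ ¬x2) ∨ (x4 → ¬x3) on each row and compare to H:
  x1=0, x2=0, x3=0, x4=0: formula gives 1, H = 1 ✓
  x1=0, x2=0, x3=0, x4=1: formula gives 1, H = 1 ✓
  x1=0, x2=0, x3=1, x4=0: formula gives 1, H = 1 ✓
  x1=0, x2=0, x3=1, x4=1: formula gives 1, H = 1 ✓
  …
  x1=0, x2=1, x3=1, x4=0: formula gives 1, but H = 0 ✗
Since they disagree at (0,1,1,0), the expression is not a correct formula for H.

No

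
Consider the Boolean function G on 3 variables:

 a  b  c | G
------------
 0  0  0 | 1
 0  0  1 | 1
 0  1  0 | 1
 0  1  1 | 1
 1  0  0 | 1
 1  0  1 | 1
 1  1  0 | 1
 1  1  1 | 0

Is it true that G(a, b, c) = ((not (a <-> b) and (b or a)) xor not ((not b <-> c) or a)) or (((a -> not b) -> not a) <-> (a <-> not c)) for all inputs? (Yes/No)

Yes

Test each input against both G and the formula:
  a=0, b=0, c=0: formula gives 1, G = 1 ✓
  a=0, b=0, c=1: formula gives 1, G = 1 ✓
  a=0, b=1, c=0: formula gives 1, G = 1 ✓
  a=0, b=1, c=1: formula gives 1, G = 1 ✓
  a=1, b=0, c=0: formula gives 1, G = 1 ✓
  … (the remaining 3 rows also agree.)
No disagreement on any input; they are logically equivalent.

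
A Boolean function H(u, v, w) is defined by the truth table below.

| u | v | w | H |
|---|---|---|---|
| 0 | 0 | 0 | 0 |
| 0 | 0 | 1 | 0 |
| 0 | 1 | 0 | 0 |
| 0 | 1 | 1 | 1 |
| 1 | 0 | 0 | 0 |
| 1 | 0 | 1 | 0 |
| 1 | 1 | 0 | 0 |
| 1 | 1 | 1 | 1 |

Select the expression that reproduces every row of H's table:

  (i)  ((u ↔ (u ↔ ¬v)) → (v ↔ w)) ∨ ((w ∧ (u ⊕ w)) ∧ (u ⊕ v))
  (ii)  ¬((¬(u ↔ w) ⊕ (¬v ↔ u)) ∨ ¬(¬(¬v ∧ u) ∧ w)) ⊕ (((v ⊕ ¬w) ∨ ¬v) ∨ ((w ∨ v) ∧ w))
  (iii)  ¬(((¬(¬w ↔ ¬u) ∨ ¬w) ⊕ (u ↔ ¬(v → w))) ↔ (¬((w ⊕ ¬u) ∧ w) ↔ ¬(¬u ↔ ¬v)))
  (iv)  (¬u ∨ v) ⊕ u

(i) disagrees with H on (0,0,0) (formula → 1, table → 0); rule it out.
(ii) disagrees with H on (0,0,0) (formula → 1, table → 0); rule it out.
(iv) disagrees with H on (0,0,0) (formula → 1, table → 0); rule it out.
Only (iii) survives; checking it on all 8 rows confirms it matches H.

iii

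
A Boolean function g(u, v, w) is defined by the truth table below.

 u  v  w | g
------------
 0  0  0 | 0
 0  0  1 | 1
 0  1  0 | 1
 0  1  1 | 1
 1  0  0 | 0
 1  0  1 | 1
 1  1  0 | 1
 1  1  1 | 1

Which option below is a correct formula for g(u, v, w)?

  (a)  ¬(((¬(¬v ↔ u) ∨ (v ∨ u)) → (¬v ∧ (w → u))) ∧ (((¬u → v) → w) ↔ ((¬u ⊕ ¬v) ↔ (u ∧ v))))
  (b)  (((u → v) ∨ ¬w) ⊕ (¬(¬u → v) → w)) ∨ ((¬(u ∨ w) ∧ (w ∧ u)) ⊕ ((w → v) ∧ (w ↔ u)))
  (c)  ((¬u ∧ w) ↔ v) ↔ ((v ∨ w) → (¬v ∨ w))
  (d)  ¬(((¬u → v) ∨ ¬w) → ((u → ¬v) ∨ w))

(b): at (0,0,0) it gives 1, but g = 0 — eliminated.
(c): at (0,0,0) it gives 1, but g = 0 — eliminated.
(d): at (0,0,1) it gives 0, but g = 1 — eliminated.
Only (a) survives; checking it on all 8 rows confirms it matches g.

a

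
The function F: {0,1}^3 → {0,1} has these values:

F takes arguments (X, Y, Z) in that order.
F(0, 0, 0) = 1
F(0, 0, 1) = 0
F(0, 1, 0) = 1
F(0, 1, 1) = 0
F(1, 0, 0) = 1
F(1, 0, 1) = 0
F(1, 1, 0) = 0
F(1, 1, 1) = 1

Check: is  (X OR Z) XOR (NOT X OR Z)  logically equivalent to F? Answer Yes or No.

No

Check the formula against F row by row:
  X=0, Y=0, Z=0: formula gives 1, F = 1 ✓
  X=0, Y=0, Z=1: formula gives 0, F = 0 ✓
  X=0, Y=1, Z=0: formula gives 1, F = 1 ✓
  X=0, Y=1, Z=1: formula gives 0, F = 0 ✓
  X=1, Y=0, Z=0: formula gives 1, F = 1 ✓
  …
  X=1, Y=1, Z=0: formula gives 1, but F = 0 ✗
Since they disagree at (1,1,0), the expression is not a correct formula for F.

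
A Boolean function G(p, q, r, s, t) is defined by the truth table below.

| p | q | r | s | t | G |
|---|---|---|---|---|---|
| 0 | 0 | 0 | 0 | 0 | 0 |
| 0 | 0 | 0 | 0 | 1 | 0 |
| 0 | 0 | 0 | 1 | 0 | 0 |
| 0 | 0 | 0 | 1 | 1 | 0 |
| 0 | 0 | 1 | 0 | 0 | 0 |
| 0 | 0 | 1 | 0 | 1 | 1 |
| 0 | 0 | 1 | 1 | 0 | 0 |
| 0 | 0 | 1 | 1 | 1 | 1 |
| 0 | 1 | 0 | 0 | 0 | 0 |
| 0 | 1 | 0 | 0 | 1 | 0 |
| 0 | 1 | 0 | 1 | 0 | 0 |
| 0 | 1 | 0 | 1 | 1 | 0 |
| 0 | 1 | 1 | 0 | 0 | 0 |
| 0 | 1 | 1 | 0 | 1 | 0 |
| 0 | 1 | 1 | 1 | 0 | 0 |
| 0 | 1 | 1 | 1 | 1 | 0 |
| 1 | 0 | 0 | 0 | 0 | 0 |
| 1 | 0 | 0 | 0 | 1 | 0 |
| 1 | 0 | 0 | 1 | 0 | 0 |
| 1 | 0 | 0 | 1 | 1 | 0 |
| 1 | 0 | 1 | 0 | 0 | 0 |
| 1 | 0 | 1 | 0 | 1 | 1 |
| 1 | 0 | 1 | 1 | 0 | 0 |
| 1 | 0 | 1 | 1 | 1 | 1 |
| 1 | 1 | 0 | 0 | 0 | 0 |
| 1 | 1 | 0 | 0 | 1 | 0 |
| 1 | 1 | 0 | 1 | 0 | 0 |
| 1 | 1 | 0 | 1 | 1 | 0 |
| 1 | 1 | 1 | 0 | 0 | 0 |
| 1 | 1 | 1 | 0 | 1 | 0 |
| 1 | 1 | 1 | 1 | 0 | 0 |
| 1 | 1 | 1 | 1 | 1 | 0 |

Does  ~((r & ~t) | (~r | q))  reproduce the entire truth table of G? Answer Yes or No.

Yes

Evaluate ~((r & ~t) | (~r | q)) on each row and compare to G:
  p=0, q=0, r=0, s=0, t=0: formula gives 0, G = 0 ✓
  p=0, q=0, r=0, s=0, t=1: formula gives 0, G = 0 ✓
  p=0, q=0, r=0, s=1, t=0: formula gives 0, G = 0 ✓
  p=0, q=0, r=0, s=1, t=1: formula gives 0, G = 0 ✓
  …and likewise for the remaining 28 rows.
Every row agrees, so the formula is equivalent.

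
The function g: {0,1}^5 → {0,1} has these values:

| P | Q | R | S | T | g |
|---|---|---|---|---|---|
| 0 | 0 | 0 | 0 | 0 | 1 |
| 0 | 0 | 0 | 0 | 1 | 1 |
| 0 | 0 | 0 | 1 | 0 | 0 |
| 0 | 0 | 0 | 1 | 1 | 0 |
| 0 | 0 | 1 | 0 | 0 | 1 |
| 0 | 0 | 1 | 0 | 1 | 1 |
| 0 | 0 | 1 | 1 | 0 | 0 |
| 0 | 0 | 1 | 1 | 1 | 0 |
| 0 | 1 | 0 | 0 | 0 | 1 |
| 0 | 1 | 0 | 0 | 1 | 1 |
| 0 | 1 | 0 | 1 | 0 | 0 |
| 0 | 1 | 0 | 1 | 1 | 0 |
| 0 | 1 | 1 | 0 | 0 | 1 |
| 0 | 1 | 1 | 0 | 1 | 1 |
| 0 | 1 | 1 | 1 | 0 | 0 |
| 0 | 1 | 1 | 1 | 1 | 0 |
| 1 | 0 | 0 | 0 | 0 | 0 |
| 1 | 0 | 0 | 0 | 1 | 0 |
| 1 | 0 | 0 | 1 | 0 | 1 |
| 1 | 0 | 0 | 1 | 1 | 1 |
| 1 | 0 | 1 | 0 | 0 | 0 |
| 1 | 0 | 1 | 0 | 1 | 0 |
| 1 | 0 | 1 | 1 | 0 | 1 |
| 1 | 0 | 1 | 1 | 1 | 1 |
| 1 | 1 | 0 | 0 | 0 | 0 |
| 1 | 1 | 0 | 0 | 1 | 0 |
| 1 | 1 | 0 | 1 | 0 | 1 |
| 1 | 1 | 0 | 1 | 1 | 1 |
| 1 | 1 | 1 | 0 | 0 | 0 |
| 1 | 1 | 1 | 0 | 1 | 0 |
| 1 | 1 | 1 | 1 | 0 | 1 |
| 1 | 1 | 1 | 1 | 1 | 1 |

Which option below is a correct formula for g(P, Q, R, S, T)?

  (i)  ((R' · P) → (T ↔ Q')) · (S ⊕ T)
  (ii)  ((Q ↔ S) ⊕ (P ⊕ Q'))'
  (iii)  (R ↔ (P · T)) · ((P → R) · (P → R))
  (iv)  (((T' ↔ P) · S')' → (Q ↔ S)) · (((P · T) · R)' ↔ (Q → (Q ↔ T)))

(i) disagrees with g on (0,0,0,0,0) (formula → 0, table → 1); rule it out.
(iii) disagrees with g on (0,0,0,1,0) (formula → 1, table → 0); rule it out.
(iv) disagrees with g on (0,1,0,0,0) (formula → 0, table → 1); rule it out.
Only (ii) survives; checking it on all 32 rows confirms it matches g.

ii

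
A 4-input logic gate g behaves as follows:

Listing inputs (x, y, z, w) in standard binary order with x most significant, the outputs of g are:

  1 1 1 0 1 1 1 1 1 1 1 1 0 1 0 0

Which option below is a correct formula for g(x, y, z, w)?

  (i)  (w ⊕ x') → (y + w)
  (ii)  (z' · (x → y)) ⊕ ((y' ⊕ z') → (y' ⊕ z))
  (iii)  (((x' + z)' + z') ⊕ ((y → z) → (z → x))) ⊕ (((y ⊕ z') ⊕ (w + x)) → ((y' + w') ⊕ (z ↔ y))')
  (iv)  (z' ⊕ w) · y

iii

(i) disagrees with g on (0,0,0,0) (formula → 0, table → 1); rule it out.
(ii) disagrees with g on (0,0,0,0) (formula → 0, table → 1); rule it out.
(iv) disagrees with g on (0,0,0,0) (formula → 0, table → 1); rule it out.
That leaves (iii). Evaluating it on every row reproduces the table of g exactly.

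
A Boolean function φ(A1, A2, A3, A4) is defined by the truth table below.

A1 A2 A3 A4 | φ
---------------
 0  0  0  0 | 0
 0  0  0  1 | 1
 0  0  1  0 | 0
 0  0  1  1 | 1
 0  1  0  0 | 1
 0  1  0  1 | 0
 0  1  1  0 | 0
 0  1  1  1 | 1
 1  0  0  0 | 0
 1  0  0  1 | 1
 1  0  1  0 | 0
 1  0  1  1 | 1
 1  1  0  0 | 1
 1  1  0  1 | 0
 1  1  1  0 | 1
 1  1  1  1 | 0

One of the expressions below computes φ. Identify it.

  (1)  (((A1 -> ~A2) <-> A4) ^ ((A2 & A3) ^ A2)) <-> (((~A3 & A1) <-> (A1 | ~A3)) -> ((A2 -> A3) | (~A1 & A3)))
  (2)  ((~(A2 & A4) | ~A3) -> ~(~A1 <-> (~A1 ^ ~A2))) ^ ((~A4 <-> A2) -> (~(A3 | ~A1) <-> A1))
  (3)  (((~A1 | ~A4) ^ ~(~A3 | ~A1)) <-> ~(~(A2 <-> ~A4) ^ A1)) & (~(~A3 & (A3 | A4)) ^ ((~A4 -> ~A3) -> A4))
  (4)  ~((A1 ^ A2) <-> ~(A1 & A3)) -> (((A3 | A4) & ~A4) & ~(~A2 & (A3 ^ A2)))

(2) disagrees with φ on (0,0,0,1) (formula → 0, table → 1); rule it out.
(3) disagrees with φ on (0,0,1,1) (formula → 0, table → 1); rule it out.
(4) disagrees with φ on (0,0,0,1) (formula → 0, table → 1); rule it out.
That leaves (1). Evaluating it on every row reproduces the table of φ exactly.

1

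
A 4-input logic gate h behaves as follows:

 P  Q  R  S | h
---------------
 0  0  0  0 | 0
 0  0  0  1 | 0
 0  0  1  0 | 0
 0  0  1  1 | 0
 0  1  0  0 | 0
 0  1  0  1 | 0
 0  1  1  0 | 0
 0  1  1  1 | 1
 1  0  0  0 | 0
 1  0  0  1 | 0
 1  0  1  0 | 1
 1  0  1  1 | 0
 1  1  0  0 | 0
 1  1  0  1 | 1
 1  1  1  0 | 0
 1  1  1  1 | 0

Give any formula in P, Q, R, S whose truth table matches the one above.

The 1-rows are (0,1,1,1), (1,0,1,0), (1,1,0,1). Each contributes one minterm — ¬P·Q·R·S; P·¬Q·R·¬S; P·Q·¬R·S — and their disjunction is a sum-of-products form of h.

h(P, Q, R, S) = ((((~P & Q) & R) & S) | (((P & ~Q) & R) & ~S)) | (((P & Q) & ~R) & S)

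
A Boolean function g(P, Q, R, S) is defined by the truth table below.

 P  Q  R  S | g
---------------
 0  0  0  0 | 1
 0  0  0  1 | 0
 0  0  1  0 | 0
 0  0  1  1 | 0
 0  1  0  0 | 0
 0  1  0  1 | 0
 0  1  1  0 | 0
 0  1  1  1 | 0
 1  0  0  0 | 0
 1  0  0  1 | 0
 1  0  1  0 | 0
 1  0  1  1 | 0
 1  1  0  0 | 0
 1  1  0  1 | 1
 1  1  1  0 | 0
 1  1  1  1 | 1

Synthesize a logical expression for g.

g=1 on 3 inputs: (0,0,0,0), (1,1,0,1), (1,1,1,1). Reading each as a conjunction of literals (¬P·¬Q·¬R·¬S, P·Q·¬R·S, P·Q·R·S) and taking the OR gives the canonical DNF.

g(P, Q, R, S) = ((((~P & ~Q) & ~R) & ~S) | (((P & Q) & ~R) & S)) | (((P & Q) & R) & S)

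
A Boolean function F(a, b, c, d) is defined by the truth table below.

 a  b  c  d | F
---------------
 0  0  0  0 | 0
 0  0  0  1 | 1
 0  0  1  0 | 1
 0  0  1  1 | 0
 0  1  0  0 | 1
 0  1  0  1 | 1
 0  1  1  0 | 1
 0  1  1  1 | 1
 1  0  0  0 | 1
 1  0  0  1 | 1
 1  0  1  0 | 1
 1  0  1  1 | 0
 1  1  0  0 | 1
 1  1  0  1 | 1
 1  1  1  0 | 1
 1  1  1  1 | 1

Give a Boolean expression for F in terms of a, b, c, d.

F(a, b, c, d) = (((((a' · b') · c') · d') + (((a' · b') · c) · d)) + (((a · b') · c) · d))'

F is 0 on only 3 rows — (0,0,0,0), (0,0,1,1), (1,0,1,1). Writing each as a minterm (¬a·¬b·¬c·¬d, ¬a·¬b·c·d, a·¬b·c·d) and OR-ing them characterizes exactly where F=0, so F is the negation of that disjunction.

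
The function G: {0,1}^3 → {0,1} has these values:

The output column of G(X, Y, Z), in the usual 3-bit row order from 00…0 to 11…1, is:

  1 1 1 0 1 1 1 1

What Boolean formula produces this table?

G(X, Y, Z) = not ((not X and Y) and Z)

Only row (0,1,1) gives 0. So G is 1 everywhere except there — the complement of the minterm ¬X·Y·Z.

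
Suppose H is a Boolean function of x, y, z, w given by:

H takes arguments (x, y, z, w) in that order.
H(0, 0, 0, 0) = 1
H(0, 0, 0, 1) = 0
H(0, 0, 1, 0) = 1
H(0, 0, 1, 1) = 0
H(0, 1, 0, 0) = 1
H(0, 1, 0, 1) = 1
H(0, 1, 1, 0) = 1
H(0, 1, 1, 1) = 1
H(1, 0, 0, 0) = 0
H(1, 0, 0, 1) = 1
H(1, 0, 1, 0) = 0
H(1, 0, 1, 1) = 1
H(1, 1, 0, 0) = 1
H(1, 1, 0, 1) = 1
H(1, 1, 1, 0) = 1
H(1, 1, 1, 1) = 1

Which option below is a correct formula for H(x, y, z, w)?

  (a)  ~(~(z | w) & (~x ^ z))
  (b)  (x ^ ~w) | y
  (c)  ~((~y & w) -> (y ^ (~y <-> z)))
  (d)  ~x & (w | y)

b

(a) disagrees with H on (0,0,0,0) (formula → 0, table → 1); rule it out.
(c) disagrees with H on (0,0,0,0) (formula → 0, table → 1); rule it out.
(d) disagrees with H on (0,0,0,0) (formula → 0, table → 1); rule it out.
Only (b) survives; checking it on all 16 rows confirms it matches H.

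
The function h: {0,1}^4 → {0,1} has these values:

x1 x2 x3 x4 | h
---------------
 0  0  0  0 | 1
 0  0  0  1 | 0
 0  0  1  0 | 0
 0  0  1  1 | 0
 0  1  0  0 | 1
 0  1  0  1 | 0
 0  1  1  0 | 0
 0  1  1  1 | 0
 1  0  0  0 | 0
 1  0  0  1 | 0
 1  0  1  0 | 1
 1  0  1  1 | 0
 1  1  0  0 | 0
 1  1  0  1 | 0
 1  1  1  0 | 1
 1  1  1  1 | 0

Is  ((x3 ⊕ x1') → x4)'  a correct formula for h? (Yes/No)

Test each input against both h and the formula:
  x1=0, x2=0, x3=0, x4=0: formula gives 1, h = 1 ✓
  x1=0, x2=0, x3=0, x4=1: formula gives 0, h = 0 ✓
  x1=0, x2=0, x3=1, x4=0: formula gives 0, h = 0 ✓
  x1=0, x2=0, x3=1, x4=1: formula gives 0, h = 0 ✓
  …and likewise for the remaining 12 rows.
All 16 rows match — the expression computes h exactly.

Yes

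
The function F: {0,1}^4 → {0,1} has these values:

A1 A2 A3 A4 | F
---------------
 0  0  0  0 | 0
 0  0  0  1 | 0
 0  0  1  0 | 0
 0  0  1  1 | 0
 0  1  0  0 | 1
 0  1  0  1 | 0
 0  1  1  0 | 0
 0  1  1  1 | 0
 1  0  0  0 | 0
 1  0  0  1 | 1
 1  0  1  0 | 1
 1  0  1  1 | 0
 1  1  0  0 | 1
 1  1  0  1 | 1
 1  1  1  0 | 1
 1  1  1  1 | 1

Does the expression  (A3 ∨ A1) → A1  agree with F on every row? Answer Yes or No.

No

Check the formula against F row by row:
  A1=0, A2=0, A3=0, A4=0: formula gives 1, but F = 0 ✗
A single disagreement suffices: at (0,0,0,0) they differ, so the formula does not compute F.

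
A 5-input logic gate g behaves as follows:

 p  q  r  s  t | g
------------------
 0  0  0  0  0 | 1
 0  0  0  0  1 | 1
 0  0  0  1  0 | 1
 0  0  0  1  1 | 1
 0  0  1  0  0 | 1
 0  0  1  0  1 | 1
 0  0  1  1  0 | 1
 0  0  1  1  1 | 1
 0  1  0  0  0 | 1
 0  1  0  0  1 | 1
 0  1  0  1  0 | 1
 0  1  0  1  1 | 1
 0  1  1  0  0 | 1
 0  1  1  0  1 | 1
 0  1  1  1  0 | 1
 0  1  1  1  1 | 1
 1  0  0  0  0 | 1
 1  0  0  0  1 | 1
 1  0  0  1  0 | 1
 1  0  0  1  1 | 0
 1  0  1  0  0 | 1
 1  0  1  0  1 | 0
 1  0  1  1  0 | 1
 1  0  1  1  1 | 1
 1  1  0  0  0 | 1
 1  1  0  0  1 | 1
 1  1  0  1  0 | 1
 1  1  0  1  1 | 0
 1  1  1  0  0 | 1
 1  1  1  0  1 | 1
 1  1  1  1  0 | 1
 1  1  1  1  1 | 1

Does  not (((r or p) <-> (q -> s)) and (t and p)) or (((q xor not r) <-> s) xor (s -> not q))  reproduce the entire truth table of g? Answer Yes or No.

Yes

Test each input against both g and the formula:
  p=0, q=0, r=0, s=0, t=0: formula gives 1, g = 1 ✓
  p=0, q=0, r=0, s=0, t=1: formula gives 1, g = 1 ✓
  p=0, q=0, r=0, s=1, t=0: formula gives 1, g = 1 ✓
  p=0, q=0, r=0, s=1, t=1: formula gives 1, g = 1 ✓
  …and likewise for the remaining 28 rows.
No disagreement on any input; they are logically equivalent.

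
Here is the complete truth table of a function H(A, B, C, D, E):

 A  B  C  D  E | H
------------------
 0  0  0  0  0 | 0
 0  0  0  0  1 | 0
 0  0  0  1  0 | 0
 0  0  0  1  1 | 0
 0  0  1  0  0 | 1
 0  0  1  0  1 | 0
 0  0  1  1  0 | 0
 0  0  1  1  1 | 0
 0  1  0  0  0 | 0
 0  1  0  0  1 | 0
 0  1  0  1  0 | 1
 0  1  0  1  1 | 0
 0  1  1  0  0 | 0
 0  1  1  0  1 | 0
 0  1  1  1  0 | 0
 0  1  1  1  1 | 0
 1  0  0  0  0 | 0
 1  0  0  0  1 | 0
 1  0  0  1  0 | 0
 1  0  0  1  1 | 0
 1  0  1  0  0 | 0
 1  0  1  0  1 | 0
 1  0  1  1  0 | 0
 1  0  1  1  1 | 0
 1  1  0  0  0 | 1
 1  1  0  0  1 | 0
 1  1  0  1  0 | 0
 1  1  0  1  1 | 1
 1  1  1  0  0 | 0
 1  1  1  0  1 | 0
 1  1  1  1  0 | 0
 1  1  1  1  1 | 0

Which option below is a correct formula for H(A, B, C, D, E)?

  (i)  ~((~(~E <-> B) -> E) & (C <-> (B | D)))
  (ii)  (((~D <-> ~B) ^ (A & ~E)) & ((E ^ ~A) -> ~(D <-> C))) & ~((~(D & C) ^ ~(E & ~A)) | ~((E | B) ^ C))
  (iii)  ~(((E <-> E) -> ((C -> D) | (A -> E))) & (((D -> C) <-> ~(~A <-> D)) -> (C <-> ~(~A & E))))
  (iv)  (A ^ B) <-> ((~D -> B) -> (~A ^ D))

ii

(i) fails at (0,0,0,0,0): the formula yields 1, H is 0.
(iii) fails at (0,0,0,0,0): the formula yields 1, H is 0.
(iv) fails at (0,0,0,1,0): the formula yields 1, H is 0.
(ii) is the remaining candidate, and it agrees with H on all 32 inputs.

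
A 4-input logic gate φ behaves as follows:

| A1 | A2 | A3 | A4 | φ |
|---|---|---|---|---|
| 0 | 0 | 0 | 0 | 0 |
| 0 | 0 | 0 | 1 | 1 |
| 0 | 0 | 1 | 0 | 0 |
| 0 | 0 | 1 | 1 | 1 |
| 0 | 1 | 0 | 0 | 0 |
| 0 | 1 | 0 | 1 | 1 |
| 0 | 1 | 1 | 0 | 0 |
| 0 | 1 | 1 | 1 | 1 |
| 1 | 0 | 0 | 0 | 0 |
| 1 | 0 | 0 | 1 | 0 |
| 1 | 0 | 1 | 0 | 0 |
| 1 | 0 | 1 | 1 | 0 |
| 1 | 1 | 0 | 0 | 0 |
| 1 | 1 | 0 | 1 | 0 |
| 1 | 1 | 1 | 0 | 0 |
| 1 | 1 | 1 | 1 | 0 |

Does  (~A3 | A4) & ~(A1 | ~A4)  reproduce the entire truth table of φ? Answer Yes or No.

Yes

Evaluate (~A3 | A4) & ~(A1 | ~A4) on each row and compare to φ:
  A1=0, A2=0, A3=0, A4=0: formula gives 0, φ = 0 ✓
  A1=0, A2=0, A3=0, A4=1: formula gives 1, φ = 1 ✓
  A1=0, A2=0, A3=1, A4=0: formula gives 0, φ = 0 ✓
  A1=0, A2=0, A3=1, A4=1: formula gives 1, φ = 1 ✓
  … (the remaining 12 rows also agree.)
All 16 rows match — the expression computes φ exactly.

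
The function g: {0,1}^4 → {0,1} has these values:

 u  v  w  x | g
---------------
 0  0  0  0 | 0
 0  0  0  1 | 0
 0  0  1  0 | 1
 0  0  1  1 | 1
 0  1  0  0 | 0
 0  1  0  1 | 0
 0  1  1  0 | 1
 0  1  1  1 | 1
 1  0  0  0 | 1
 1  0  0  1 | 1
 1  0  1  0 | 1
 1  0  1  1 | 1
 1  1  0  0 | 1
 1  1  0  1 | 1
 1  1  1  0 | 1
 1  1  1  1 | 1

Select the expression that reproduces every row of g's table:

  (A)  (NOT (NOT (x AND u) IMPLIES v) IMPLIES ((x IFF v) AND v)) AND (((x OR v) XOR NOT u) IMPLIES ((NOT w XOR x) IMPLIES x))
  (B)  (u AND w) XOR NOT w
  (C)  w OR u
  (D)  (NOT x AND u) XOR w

C

(A): at (0,0,1,0) it gives 0, but g = 1 — eliminated.
(B): at (0,0,0,0) it gives 1, but g = 0 — eliminated.
(D): at (1,0,0,1) it gives 0, but g = 1 — eliminated.
Only (C) survives; checking it on all 16 rows confirms it matches g.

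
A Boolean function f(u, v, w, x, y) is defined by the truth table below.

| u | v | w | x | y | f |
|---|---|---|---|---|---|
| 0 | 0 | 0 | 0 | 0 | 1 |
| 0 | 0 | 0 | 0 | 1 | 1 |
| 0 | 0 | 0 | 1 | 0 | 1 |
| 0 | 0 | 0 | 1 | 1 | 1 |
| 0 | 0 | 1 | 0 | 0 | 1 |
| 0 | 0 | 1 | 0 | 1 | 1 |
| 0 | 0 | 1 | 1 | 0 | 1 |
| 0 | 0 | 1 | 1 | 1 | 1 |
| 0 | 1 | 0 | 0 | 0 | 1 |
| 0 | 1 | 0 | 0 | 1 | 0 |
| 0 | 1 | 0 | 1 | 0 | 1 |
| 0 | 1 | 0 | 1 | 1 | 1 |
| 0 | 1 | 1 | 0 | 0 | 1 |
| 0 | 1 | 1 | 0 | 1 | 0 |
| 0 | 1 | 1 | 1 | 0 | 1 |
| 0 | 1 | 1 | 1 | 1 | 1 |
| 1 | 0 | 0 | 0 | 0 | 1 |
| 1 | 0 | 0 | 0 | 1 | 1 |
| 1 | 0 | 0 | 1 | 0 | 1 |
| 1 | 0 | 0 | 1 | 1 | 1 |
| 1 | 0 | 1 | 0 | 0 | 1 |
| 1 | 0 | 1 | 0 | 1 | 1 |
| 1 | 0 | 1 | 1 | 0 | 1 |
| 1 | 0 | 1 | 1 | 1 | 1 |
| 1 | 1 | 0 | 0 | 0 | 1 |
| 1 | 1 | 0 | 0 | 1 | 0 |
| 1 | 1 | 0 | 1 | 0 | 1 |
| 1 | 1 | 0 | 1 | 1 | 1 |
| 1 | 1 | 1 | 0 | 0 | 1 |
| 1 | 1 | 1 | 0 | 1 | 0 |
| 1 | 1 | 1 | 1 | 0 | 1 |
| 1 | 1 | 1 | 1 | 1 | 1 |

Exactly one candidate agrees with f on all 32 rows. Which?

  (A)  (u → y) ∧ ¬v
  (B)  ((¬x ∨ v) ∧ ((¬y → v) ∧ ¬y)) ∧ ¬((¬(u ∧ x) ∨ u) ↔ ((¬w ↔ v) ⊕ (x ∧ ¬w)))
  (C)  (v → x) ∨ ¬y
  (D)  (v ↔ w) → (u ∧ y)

C

(A): at (0,1,0,0,0) it gives 0, but f = 1 — eliminated.
(B): at (0,0,0,0,0) it gives 0, but f = 1 — eliminated.
(D): at (0,0,0,0,0) it gives 0, but f = 1 — eliminated.
That leaves (C). Evaluating it on every row reproduces the table of f exactly.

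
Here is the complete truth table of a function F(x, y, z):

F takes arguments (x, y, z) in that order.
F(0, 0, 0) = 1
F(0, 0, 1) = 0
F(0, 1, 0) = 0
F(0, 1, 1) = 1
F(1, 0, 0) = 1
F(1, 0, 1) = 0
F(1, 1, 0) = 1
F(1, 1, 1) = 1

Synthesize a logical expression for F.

F(x, y, z) = ((((x' · y') · z) + ((x' · y) · z')) + ((x · y') · z))'

F is 0 on only 3 rows — (0,0,1), (0,1,0), (1,0,1). Writing each as a minterm (¬x·¬y·z, ¬x·y·¬z, x·¬y·z) and OR-ing them characterizes exactly where F=0, so F is the negation of that disjunction.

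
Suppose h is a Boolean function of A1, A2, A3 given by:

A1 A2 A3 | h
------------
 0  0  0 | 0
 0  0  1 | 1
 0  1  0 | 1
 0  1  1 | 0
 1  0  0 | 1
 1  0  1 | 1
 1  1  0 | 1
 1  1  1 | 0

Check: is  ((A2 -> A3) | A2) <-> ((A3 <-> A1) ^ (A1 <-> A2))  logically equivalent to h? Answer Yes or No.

Evaluate ((A2 -> A3) | A2) <-> ((A3 <-> A1) ^ (A1 <-> A2)) on each row and compare to h:
  A1=0, A2=0, A3=0: formula gives 0, h = 0 ✓
  A1=0, A2=0, A3=1: formula gives 1, h = 1 ✓
  A1=0, A2=1, A3=0: formula gives 1, h = 1 ✓
  A1=0, A2=1, A3=1: formula gives 0, h = 0 ✓
  A1=1, A2=0, A3=0: formula gives 0, but h = 1 ✗
A single disagreement suffices: at (1,0,0) they differ, so the formula does not compute h.

No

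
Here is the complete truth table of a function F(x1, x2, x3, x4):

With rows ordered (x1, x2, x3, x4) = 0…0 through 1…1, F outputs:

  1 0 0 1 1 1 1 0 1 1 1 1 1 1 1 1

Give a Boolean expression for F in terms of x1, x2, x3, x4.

There are just 3 zero rows: (0,0,0,1), (0,0,1,0), (0,1,1,1). Their minterms are ¬x1·¬x2·¬x3·x4, ¬x1·¬x2·x3·¬x4, ¬x1·x2·x3·x4; the OR of those covers precisely the 0-outputs, and negating it yields F.

F(x1, x2, x3, x4) = ~(((((~x1 & ~x2) & ~x3) & x4) | (((~x1 & ~x2) & x3) & ~x4)) | (((~x1 & x2) & x3) & x4))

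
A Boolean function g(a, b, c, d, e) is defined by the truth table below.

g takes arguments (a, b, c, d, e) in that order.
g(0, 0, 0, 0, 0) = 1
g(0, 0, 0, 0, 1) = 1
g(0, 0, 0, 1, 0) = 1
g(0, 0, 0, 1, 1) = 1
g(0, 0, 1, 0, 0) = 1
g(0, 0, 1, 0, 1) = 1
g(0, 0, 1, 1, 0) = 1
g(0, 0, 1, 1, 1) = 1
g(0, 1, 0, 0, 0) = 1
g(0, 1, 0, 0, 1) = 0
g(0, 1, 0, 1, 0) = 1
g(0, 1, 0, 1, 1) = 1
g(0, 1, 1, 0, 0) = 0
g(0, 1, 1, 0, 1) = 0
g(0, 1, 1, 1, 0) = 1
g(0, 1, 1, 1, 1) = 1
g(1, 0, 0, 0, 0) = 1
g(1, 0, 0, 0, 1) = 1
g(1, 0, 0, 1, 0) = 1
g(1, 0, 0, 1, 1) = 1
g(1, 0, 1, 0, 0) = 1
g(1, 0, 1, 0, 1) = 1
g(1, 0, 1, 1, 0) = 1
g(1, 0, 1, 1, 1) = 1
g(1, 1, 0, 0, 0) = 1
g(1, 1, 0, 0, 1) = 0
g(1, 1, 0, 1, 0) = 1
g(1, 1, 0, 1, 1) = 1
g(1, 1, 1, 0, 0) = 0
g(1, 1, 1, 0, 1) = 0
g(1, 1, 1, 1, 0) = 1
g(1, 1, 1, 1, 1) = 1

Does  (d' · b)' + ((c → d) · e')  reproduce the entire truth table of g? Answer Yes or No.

Check the formula against g row by row:
  a=0, b=0, c=0, d=0, e=0: formula gives 1, g = 1 ✓
  a=0, b=0, c=0, d=0, e=1: formula gives 1, g = 1 ✓
  a=0, b=0, c=0, d=1, e=0: formula gives 1, g = 1 ✓
  a=0, b=0, c=0, d=1, e=1: formula gives 1, g = 1 ✓
  … (the remaining 28 rows also agree.)
No disagreement on any input; they are logically equivalent.

Yes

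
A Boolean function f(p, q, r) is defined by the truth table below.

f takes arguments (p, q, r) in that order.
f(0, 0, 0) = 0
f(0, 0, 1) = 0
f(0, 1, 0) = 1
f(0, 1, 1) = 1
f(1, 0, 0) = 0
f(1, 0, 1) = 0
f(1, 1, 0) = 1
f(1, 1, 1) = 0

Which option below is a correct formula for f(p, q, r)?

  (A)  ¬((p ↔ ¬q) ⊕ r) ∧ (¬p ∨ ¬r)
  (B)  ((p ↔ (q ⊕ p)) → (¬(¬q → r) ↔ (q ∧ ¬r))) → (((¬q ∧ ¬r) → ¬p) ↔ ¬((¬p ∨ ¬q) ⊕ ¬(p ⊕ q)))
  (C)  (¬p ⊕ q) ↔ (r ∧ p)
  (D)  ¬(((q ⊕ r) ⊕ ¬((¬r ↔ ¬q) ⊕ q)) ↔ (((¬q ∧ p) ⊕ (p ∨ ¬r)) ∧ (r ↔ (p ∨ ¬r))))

D

(A) disagrees with f on (0,0,0) (formula → 1, table → 0); rule it out.
(B) disagrees with f on (0,0,0) (formula → 1, table → 0); rule it out.
(C) disagrees with f on (1,0,0) (formula → 1, table → 0); rule it out.
That leaves (D). Evaluating it on every row reproduces the table of f exactly.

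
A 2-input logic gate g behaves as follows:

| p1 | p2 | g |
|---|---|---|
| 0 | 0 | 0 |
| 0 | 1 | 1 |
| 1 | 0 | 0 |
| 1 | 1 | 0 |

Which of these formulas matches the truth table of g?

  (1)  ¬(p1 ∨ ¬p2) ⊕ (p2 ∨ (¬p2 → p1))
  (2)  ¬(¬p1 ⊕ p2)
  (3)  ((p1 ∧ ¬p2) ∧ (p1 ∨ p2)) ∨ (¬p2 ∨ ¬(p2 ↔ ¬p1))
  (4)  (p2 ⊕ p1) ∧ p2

(1) disagrees with g on (0,1) (formula → 0, table → 1); rule it out.
(2) disagrees with g on (1,0) (formula → 1, table → 0); rule it out.
(3) disagrees with g on (0,0) (formula → 1, table → 0); rule it out.
That leaves (4). Evaluating it on every row reproduces the table of g exactly.

4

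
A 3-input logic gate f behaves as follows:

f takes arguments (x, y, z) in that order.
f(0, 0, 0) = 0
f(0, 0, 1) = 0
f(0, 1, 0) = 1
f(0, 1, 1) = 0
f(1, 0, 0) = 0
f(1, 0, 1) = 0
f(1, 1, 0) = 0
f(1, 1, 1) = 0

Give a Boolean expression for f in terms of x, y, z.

Only row (0,1,0) gives 1. That row's minterm ¬x·y·¬z is f directly.

f(x, y, z) = (¬x ∧ y) ∧ ¬z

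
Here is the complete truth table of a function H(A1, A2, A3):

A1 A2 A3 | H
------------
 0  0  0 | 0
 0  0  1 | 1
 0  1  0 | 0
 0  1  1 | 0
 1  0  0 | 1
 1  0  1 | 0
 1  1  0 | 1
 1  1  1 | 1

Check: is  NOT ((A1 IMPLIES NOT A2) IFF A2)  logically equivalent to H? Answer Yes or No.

No

Test each input against both H and the formula:
  A1=0, A2=0, A3=0: formula gives 1, but H = 0 ✗
Row (0,0,0) is a counterexample, so the formula is not equivalent to H.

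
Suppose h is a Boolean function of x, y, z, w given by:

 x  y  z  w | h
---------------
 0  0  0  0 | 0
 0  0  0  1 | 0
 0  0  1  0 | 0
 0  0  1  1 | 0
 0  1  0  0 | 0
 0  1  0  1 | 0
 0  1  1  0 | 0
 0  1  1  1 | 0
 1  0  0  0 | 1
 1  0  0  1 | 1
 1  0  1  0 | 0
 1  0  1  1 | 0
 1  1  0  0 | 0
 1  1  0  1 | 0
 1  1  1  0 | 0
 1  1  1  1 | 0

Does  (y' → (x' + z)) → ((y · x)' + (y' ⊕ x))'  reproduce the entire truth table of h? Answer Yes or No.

Yes

Test each input against both h and the formula:
  x=0, y=0, z=0, w=0: formula gives 0, h = 0 ✓
  x=0, y=0, z=0, w=1: formula gives 0, h = 0 ✓
  x=0, y=0, z=1, w=0: formula gives 0, h = 0 ✓
  x=0, y=0, z=1, w=1: formula gives 0, h = 0 ✓
  … (the remaining 12 rows also agree.)
Every row agrees, so the formula is equivalent.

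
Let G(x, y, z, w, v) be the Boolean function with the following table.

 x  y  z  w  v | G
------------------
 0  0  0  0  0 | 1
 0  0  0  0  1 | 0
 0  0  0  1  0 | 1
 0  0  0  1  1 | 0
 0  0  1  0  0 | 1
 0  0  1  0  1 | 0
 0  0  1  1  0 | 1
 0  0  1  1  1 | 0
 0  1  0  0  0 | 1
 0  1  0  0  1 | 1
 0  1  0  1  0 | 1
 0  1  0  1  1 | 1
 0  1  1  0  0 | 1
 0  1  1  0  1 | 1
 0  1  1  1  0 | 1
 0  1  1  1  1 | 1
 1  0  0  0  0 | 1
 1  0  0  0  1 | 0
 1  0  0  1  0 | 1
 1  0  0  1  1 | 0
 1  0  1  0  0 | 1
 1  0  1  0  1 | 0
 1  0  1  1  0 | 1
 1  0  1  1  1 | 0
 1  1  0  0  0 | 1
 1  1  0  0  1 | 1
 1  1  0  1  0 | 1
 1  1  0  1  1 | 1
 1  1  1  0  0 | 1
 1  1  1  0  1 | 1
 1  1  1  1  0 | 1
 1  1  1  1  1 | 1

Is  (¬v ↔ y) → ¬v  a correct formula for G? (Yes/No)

Evaluate (¬v ↔ y) → ¬v on each row and compare to G:
  x=0, y=0, z=0, w=0, v=0: formula gives 1, G = 1 ✓
  x=0, y=0, z=0, w=0, v=1: formula gives 0, G = 0 ✓
  x=0, y=0, z=0, w=1, v=0: formula gives 1, G = 1 ✓
  x=0, y=0, z=0, w=1, v=1: formula gives 0, G = 0 ✓
  … (the remaining 28 rows also agree.)
All 32 rows match — the expression computes G exactly.

Yes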